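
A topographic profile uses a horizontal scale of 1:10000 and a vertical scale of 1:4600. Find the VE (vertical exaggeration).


VE = horizontal_scale / vertical_scale = 10000 / 4600 ≈ 2.2

2.2x


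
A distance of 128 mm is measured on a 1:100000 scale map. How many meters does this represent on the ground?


ground = 128 mm * 100000 / 1000 = 12800.0 m

12800.0 m


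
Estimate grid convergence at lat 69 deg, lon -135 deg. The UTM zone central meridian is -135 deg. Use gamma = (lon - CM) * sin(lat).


gamma = (-135 - -135) * sin(69) = 0 * 0.93358 = 0.0 degrees

0.0 degrees


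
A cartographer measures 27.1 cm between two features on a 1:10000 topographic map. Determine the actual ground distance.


ground = 27.1 cm * 10000 / 100 = 2710.0 m = 2.71 km

2.71 km


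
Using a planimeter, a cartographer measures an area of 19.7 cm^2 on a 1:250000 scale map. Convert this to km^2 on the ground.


ground_area = 19.7 * (250000/100)^2 = 123125000.0 m^2 = 123.125 km^2

123.125 km^2


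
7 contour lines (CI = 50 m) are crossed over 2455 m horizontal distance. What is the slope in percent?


elevation change = 7 * 50 = 350 m
slope = 350 / 2455 * 100 = 14.3%

14.3%


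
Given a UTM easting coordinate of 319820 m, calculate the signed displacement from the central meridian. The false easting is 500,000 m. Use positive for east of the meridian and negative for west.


displacement = 319820 - 500000 = -180180 m

-180180 m


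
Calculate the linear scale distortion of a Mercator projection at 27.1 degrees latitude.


SF = 1 / cos(27.1) = 1 / 0.890213 = 1.123

1.123


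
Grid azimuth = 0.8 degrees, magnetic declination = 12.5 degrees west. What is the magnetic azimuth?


magnetic azimuth = grid azimuth - declination (east +ve)
mag_az = 0.8 - -12.5 = 13.3 degrees

13.3 degrees


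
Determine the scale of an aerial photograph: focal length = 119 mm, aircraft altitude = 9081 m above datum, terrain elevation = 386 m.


scale = f / (H - h) = 119 mm / 8695 m = 119 / 8695000 = 1:73067

1:73067


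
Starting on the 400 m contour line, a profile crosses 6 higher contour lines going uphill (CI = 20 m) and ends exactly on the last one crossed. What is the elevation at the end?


elevation = 400 + 6 * 20 = 520 m

520 m


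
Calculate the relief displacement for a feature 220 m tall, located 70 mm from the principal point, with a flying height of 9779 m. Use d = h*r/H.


d = h * r / H = 220 * 70 / 9779 = 1.57 mm

1.57 mm


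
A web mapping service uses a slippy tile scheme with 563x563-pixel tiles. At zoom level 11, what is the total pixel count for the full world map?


tiles per axis = 2^11 = 2048
total tiles = 2048^2 = 4194304
pixels per axis = 2048 * 563 = 1153024
total pixels = 1153024^2 = 1329464344576

1329464344576 pixels


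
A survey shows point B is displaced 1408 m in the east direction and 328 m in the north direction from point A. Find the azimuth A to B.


az = atan2(1408, 328) = 76.9 deg
adjusted to 0-360: 76.9 degrees

76.9 degrees


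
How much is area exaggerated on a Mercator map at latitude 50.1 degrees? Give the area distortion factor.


area_distortion = 1/cos^2(50.1) = 2.43

2.43


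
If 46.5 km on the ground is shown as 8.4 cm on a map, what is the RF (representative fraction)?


ground = 46.5 km = 4650000 cm; RF denominator = ground / map = 4650000 / 8.4 ≈ 553571; RF = 1:553571

1:553571


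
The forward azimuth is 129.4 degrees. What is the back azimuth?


back azimuth = (129.4 + 180) mod 360 = 309.4 degrees

309.4 degrees


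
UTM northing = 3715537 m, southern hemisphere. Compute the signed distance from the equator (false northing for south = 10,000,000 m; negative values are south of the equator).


For southern: actual = 3715537 - 10000000 = -6284463 m

-6284463 m


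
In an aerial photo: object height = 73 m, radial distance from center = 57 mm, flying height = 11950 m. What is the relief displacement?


d = h * r / H = 73 * 57 / 11950 = 0.35 mm

0.35 mm


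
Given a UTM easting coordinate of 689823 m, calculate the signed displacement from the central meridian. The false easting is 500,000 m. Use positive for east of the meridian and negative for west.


displacement = 689823 - 500000 = 189823 m

189823 m


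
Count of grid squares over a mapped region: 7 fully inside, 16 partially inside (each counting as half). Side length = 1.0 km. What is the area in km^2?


effective squares = 7 + 16 * 0.5 = 15.0
area = 15.0 * 1.0 = 15.0 km^2

15.0 km^2


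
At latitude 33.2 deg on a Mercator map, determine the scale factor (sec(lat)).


SF = 1 / cos(33.2) = 1 / 0.836764 = 1.195

1.195


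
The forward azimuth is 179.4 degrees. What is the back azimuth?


back azimuth = (179.4 + 180) mod 360 = 359.4 degrees

359.4 degrees


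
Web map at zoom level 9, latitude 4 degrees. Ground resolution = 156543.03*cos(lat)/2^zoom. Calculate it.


res = 156543.03 * cos(4) / 2^9 = 156543.03 * 0.99756405 / 512 = 305.0 m/pixel

305.0 m/pixel


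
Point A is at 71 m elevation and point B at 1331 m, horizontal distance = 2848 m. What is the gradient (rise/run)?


gradient = (1331 - 71) / 2848 = 1260 / 2848 = 0.4424

0.4424


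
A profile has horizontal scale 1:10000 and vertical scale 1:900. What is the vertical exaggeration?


VE = horizontal_scale / vertical_scale = 10000 / 900 ≈ 11.1

11.1x


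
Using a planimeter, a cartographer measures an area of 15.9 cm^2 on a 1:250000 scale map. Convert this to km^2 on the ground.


ground_area = 15.9 * (250000/100)^2 = 99375000.0 m^2 = 99.375 km^2

99.375 km^2


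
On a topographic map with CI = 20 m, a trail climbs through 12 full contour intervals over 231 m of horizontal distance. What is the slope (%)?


elevation change = 12 * 20 = 240 m
slope = 240 / 231 * 100 = 103.9%

103.9%


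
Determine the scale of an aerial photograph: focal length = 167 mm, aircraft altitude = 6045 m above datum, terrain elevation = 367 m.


scale = f / (H - h) = 167 mm / 5678 m = 167 / 5678000 = 1:34000

1:34000


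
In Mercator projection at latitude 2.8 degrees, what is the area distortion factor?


area_distortion = 1/cos^2(2.8) = 1.002

1.002


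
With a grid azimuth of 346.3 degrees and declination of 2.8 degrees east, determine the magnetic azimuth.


magnetic azimuth = grid azimuth - declination (east +ve)
mag_az = 346.3 - 2.8 = 343.5 degrees

343.5 degrees


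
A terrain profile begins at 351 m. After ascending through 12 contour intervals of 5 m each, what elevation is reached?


elevation = 351 + 12 * 5 = 411 m

411 m


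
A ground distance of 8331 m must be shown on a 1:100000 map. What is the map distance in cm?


map_cm = 8331 * 100 / 100000 = 8.331 cm ≈ 8.33 cm

8.33 cm


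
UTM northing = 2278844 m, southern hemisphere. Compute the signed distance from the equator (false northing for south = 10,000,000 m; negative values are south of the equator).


For southern: actual = 2278844 - 10000000 = -7721156 m

-7721156 m


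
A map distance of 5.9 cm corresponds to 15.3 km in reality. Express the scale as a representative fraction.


ground = 15.3 km = 1530000 cm; RF denominator = ground / map = 1530000 / 5.9 ≈ 259322; RF = 1:259322

1:259322


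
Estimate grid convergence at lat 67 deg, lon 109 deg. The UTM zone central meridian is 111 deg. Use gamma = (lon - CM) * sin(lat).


gamma = (109 - 111) * sin(67) = -2 * 0.920505 = -1.841 degrees

-1.841 degrees


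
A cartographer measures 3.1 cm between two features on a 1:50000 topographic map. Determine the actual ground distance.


ground = 3.1 cm * 50000 / 100 = 1550.0 m = 1.55 km

1.55 km


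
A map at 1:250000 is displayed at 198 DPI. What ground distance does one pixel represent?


pixel_cm = 2.54 / 198 ≈ 0.012828 cm
ground = pixel_cm * 250000 / 100 = 2.54 * 250000 / (198 * 100) = 635000 / 19800 ≈ 32.07 m

32.07 m


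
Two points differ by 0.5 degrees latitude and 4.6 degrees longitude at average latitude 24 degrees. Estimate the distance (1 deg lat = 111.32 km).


dlat_km = 0.5 * 111.32 = 55.66
dlon_km = 4.6 * 111.32 * cos(24) ≈ 467.801
dist = sqrt(55.66^2 + 467.801^2) ≈ 471.1 km

471.1 km


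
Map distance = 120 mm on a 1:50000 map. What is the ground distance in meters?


ground = 120 mm * 50000 / 1000 = 6000.0 m

6000.0 m


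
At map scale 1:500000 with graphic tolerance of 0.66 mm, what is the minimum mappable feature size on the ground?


ground = 0.66 mm * 500000 / 1000 = 330.0 m

330.0 m


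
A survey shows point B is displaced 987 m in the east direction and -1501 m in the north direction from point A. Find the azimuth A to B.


az = atan2(987, -1501) = 146.7 deg
adjusted to 0-360: 146.7 degrees

146.7 degrees


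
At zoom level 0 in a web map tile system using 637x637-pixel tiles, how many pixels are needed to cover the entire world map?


tiles per axis = 2^0 = 1
total tiles = 1^2 = 1
pixels per axis = 1 * 637 = 637
total pixels = 637^2 = 405769

405769 pixels


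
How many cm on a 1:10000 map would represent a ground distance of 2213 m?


map_cm = 2213 * 100 / 10000 = 22.13 cm

22.13 cm


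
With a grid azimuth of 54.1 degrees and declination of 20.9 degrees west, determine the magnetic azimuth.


magnetic azimuth = grid azimuth - declination (east +ve)
mag_az = 54.1 - -20.9 = 75.0 degrees

75.0 degrees


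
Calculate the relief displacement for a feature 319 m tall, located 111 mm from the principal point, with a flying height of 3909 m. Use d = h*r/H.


d = h * r / H = 319 * 111 / 3909 = 9.06 mm

9.06 mm


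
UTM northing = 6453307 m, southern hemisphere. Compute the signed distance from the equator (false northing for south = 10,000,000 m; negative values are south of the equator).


For southern: actual = 6453307 - 10000000 = -3546693 m

-3546693 m


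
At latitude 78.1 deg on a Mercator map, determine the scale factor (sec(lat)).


SF = 1 / cos(78.1) = 1 / 0.206204 = 4.85

4.85


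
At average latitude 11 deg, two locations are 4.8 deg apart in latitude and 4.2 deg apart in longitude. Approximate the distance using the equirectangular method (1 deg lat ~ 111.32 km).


dlat_km = 4.8 * 111.32 = 534.336
dlon_km = 4.2 * 111.32 * cos(11) ≈ 458.954
dist = sqrt(534.336^2 + 458.954^2) ≈ 704.4 km

704.4 km


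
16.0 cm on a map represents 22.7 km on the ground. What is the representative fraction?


ground = 22.7 km = 2270000 cm; RF denominator = ground / map = 2270000 / 16.0 = 141875; RF = 1:141875

1:141875


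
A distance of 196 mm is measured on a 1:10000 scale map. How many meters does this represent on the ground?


ground = 196 mm * 10000 / 1000 = 1960.0 m

1960.0 m


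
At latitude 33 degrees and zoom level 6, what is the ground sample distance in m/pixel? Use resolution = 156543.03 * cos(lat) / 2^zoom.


res = 156543.03 * cos(33) / 2^6 = 156543.03 * 0.83867057 / 64 = 2051.38 m/pixel

2051.38 m/pixel


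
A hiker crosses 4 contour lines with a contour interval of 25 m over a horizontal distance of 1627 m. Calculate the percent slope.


elevation change = 4 * 25 = 100 m
slope = 100 / 1627 * 100 = 6.1%

6.1%


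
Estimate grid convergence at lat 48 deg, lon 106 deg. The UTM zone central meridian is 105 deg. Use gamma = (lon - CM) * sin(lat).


gamma = (106 - 105) * sin(48) = 1 * 0.743145 = 0.743 degrees

0.743 degrees


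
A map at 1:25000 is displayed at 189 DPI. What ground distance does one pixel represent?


pixel_cm = 2.54 / 189 ≈ 0.013439 cm
ground = pixel_cm * 25000 / 100 = 2.54 * 25000 / (189 * 100) = 63500 / 18900 ≈ 3.36 m

3.36 m


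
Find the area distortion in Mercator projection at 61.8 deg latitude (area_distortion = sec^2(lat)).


area_distortion = 1/cos^2(61.8) = 4.478

4.478


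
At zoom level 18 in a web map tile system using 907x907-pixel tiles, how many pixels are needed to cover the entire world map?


tiles per axis = 2^18 = 262144
total tiles = 262144^2 = 68719476736
pixels per axis = 262144 * 907 = 237764608
total pixels = 237764608^2 = 56532008817393664

56532008817393664 pixels


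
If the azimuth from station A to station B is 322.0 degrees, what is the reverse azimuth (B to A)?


back azimuth = (322.0 + 180) mod 360 = 142.0 degrees

142.0 degrees


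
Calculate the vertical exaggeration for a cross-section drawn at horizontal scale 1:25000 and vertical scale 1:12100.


VE = horizontal_scale / vertical_scale = 25000 / 12100 ≈ 2.1

2.1x


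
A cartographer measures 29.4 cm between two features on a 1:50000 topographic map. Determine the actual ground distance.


ground = 29.4 cm * 50000 / 100 = 14700.0 m = 14.7 km

14.7 km


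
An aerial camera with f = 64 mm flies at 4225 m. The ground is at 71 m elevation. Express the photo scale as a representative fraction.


scale = f / (H - h) = 64 mm / 4154 m = 64 / 4154000 = 1:64906

1:64906


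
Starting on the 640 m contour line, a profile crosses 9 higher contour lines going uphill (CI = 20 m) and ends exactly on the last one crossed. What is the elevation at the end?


elevation = 640 + 9 * 20 = 820 m

820 m


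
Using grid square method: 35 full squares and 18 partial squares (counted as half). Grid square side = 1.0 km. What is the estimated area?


effective squares = 35 + 18 * 0.5 = 44.0
area = 44.0 * 1.0 = 44.0 km^2

44.0 km^2


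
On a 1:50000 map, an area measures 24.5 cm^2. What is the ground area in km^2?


ground_area = 24.5 * (50000/100)^2 = 6125000.0 m^2 = 6.125 km^2

6.125 km^2


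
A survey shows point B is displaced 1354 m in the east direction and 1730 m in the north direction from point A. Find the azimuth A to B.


az = atan2(1354, 1730) = 38.0 deg
adjusted to 0-360: 38.0 degrees

38.0 degrees


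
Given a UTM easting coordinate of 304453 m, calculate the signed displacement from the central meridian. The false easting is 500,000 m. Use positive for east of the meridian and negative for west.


displacement = 304453 - 500000 = -195547 m

-195547 m


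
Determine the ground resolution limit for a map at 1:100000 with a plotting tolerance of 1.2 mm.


ground = 1.2 mm * 100000 / 1000 = 120.0 m

120.0 m


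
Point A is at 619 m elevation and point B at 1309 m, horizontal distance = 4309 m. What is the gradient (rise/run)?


gradient = (1309 - 619) / 4309 = 690 / 4309 = 0.1601

0.1601


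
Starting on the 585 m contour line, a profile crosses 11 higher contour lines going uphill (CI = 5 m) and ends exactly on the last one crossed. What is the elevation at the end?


elevation = 585 + 11 * 5 = 640 m

640 m


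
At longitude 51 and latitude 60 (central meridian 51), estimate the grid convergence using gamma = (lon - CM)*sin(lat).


gamma = (51 - 51) * sin(60) = 0 * 0.866025 = 0.0 degrees

0.0 degrees


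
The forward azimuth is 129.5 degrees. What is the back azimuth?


back azimuth = (129.5 + 180) mod 360 = 309.5 degrees

309.5 degrees


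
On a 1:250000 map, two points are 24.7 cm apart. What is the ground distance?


ground = 24.7 cm * 250000 / 100 = 61750.0 m = 61.75 km

61.75 km


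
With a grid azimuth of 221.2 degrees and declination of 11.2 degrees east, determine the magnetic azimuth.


magnetic azimuth = grid azimuth - declination (east +ve)
mag_az = 221.2 - 11.2 = 210.0 degrees

210.0 degrees


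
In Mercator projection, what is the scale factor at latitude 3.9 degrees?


SF = 1 / cos(3.9) = 1 / 0.997684 = 1.002

1.002


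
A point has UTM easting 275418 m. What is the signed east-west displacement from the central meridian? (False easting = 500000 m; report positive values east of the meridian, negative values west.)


displacement = 275418 - 500000 = -224582 m

-224582 m


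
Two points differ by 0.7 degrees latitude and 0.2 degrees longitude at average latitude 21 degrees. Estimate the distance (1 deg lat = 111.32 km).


dlat_km = 0.7 * 111.32 = 77.924
dlon_km = 0.2 * 111.32 * cos(21) ≈ 20.785
dist = sqrt(77.924^2 + 20.785^2) ≈ 80.6 km

80.6 km


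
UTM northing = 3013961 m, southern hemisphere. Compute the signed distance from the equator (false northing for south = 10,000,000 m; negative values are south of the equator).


For southern: actual = 3013961 - 10000000 = -6986039 m

-6986039 m


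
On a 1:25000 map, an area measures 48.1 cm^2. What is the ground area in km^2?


ground_area = 48.1 * (25000/100)^2 = 3006250.0 m^2 = 3.00625 km^2 ≈ 3.006 km^2

3.006 km^2


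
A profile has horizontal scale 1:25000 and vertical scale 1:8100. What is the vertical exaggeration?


VE = horizontal_scale / vertical_scale = 25000 / 8100 ≈ 3.1

3.1x


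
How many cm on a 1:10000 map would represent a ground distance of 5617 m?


map_cm = 5617 * 100 / 10000 = 56.17 cm

56.17 cm


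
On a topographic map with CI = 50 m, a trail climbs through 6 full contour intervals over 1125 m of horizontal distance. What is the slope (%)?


elevation change = 6 * 50 = 300 m
slope = 300 / 1125 * 100 = 26.7%

26.7%


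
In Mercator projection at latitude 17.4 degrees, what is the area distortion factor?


area_distortion = 1/cos^2(17.4) = 1.098

1.098


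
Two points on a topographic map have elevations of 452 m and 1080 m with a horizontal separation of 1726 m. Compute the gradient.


gradient = (1080 - 452) / 1726 = 628 / 1726 = 0.3638

0.3638


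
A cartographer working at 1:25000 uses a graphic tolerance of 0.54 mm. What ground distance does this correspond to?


ground = 0.54 mm * 25000 / 1000 = 13.5 m

13.5 m


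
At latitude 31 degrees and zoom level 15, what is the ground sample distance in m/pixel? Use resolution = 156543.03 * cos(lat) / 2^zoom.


res = 156543.03 * cos(31) / 2^15 = 156543.03 * 0.8571673 / 32768 = 4.09 m/pixel

4.09 m/pixel


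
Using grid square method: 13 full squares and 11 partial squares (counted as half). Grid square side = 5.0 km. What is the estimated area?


effective squares = 13 + 11 * 0.5 = 18.5
area = 18.5 * 25.0 = 462.5 km^2

462.5 km^2


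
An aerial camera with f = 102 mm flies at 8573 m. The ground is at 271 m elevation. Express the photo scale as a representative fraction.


scale = f / (H - h) = 102 mm / 8302 m = 102 / 8302000 = 1:81392

1:81392


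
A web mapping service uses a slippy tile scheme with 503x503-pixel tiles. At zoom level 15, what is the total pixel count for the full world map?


tiles per axis = 2^15 = 32768
total tiles = 32768^2 = 1073741824
pixels per axis = 32768 * 503 = 16482304
total pixels = 16482304^2 = 271666345148416

271666345148416 pixels


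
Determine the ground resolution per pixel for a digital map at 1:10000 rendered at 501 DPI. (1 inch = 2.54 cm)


pixel_cm = 2.54 / 501 ≈ 0.00507 cm
ground = pixel_cm * 10000 / 100 = 2.54 * 10000 / (501 * 100) = 25400 / 50100 ≈ 0.51 m

0.51 m


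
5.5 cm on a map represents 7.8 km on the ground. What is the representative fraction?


ground = 7.8 km = 780000 cm; RF denominator = ground / map = 780000 / 5.5 ≈ 141818; RF = 1:141818

1:141818


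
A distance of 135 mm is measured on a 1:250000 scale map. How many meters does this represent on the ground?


ground = 135 mm * 250000 / 1000 = 33750.0 m

33750.0 m


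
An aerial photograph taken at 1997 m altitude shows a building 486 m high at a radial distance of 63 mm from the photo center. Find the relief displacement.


d = h * r / H = 486 * 63 / 1997 = 15.33 mm

15.33 mm


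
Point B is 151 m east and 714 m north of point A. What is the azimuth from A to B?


az = atan2(151, 714) = 11.9 deg
adjusted to 0-360: 11.9 degrees

11.9 degrees


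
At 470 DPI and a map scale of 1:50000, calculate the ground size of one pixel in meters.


pixel_cm = 2.54 / 470 ≈ 0.005404 cm
ground = pixel_cm * 50000 / 100 = 2.54 * 50000 / (470 * 100) = 127000 / 47000 ≈ 2.7 m

2.7 m


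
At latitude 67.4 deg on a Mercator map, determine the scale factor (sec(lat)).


SF = 1 / cos(67.4) = 1 / 0.384295 = 2.602

2.602


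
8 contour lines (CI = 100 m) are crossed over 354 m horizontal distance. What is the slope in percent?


elevation change = 8 * 100 = 800 m
slope = 800 / 354 * 100 = 226.0%

226.0%


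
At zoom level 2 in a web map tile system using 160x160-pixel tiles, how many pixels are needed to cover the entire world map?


tiles per axis = 2^2 = 4
total tiles = 4^2 = 16
pixels per axis = 4 * 160 = 640
total pixels = 640^2 = 409600

409600 pixels


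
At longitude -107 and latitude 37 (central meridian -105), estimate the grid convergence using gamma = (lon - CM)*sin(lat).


gamma = (-107 - -105) * sin(37) = -2 * 0.601815 = -1.204 degrees

-1.204 degrees


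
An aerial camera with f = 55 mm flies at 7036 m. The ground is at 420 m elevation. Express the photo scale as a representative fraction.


scale = f / (H - h) = 55 mm / 6616 m = 55 / 6616000 = 1:120291

1:120291


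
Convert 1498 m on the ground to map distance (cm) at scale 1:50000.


map_cm = 1498 * 100 / 50000 = 2.996 cm ≈ 3.0 cm

3.0 cm


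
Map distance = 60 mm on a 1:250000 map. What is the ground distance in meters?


ground = 60 mm * 250000 / 1000 = 15000.0 m

15000.0 m


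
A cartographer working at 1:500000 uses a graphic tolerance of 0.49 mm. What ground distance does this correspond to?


ground = 0.49 mm * 500000 / 1000 = 245.0 m

245.0 m


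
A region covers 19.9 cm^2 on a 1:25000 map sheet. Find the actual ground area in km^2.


ground_area = 19.9 * (25000/100)^2 = 1243750.0 m^2 = 1.24375 km^2 ≈ 1.244 km^2

1.244 km^2


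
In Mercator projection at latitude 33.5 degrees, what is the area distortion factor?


area_distortion = 1/cos^2(33.5) = 1.438

1.438


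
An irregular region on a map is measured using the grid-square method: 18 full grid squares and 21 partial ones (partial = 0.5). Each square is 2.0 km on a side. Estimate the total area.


effective squares = 18 + 21 * 0.5 = 28.5
area = 28.5 * 4.0 = 114.0 km^2

114.0 km^2


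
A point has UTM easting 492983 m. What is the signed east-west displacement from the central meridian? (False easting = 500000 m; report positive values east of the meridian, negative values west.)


displacement = 492983 - 500000 = -7017 m

-7017 m


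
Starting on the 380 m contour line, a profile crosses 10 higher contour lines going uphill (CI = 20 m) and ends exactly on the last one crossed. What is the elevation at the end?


elevation = 380 + 10 * 20 = 580 m

580 m


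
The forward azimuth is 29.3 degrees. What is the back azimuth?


back azimuth = (29.3 + 180) mod 360 = 209.3 degrees

209.3 degrees


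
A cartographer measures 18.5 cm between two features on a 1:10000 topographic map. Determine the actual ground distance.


ground = 18.5 cm * 10000 / 100 = 1850.0 m = 1.85 km

1.85 km


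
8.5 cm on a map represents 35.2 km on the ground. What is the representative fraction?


ground = 35.2 km = 3520000 cm; RF denominator = ground / map = 3520000 / 8.5 ≈ 414118; RF = 1:414118

1:414118


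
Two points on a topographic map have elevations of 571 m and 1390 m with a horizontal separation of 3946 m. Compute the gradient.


gradient = (1390 - 571) / 3946 = 819 / 3946 = 0.2076

0.2076


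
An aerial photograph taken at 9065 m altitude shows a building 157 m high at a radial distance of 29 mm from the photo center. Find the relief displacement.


d = h * r / H = 157 * 29 / 9065 = 0.5 mm

0.5 mm


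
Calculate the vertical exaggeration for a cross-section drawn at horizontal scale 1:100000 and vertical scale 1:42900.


VE = horizontal_scale / vertical_scale = 100000 / 42900 ≈ 2.3

2.3x


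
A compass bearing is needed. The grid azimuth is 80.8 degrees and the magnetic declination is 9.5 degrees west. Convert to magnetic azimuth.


magnetic azimuth = grid azimuth - declination (east +ve)
mag_az = 80.8 - -9.5 = 90.3 degrees

90.3 degrees


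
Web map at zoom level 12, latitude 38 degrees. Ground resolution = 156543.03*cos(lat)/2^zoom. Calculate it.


res = 156543.03 * cos(38) / 2^12 = 156543.03 * 0.78801075 / 4096 = 30.12 m/pixel

30.12 m/pixel


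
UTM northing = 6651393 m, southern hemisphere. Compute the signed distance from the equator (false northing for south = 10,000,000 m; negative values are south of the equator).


For southern: actual = 6651393 - 10000000 = -3348607 m

-3348607 m


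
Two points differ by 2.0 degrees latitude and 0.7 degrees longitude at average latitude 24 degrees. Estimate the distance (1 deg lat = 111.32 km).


dlat_km = 2.0 * 111.32 = 222.64
dlon_km = 0.7 * 111.32 * cos(24) ≈ 71.187
dist = sqrt(222.64^2 + 71.187^2) ≈ 233.7 km

233.7 km


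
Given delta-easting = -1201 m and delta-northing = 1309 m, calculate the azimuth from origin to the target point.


az = atan2(-1201, 1309) = -42.5 deg
adjusted to 0-360: 317.5 degrees

317.5 degrees


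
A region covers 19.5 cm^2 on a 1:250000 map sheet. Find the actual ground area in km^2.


ground_area = 19.5 * (250000/100)^2 = 121875000.0 m^2 = 121.875 km^2

121.875 km^2


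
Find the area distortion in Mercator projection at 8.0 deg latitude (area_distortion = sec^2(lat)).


area_distortion = 1/cos^2(8.0) = 1.02

1.02


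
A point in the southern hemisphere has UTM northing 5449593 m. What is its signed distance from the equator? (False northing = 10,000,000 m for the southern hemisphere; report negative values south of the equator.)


For southern: actual = 5449593 - 10000000 = -4550407 m

-4550407 m


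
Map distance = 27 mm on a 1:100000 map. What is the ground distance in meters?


ground = 27 mm * 100000 / 1000 = 2700.0 m

2700.0 m


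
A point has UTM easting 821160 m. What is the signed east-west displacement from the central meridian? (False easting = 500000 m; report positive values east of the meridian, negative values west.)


displacement = 821160 - 500000 = 321160 m

321160 m


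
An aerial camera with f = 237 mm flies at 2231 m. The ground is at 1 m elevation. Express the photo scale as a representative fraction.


scale = f / (H - h) = 237 mm / 2230 m = 237 / 2230000 = 1:9409

1:9409


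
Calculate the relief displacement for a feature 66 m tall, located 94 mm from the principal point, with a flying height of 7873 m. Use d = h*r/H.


d = h * r / H = 66 * 94 / 7873 = 0.79 mm

0.79 mm


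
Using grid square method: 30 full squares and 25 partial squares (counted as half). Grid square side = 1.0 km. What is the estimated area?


effective squares = 30 + 25 * 0.5 = 42.5
area = 42.5 * 1.0 = 42.5 km^2

42.5 km^2


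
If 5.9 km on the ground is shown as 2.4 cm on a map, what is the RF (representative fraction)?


ground = 5.9 km = 590000 cm; RF denominator = ground / map = 590000 / 2.4 ≈ 245833; RF = 1:245833

1:245833


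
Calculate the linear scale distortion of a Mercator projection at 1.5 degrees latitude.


SF = 1 / cos(1.5) = 1 / 0.999657 = 1.0

1.0


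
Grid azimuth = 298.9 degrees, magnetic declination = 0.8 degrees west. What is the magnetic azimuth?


magnetic azimuth = grid azimuth - declination (east +ve)
mag_az = 298.9 - -0.8 = 299.7 degrees

299.7 degrees


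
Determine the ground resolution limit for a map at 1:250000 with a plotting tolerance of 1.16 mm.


ground = 1.16 mm * 250000 / 1000 = 290.0 m

290.0 m


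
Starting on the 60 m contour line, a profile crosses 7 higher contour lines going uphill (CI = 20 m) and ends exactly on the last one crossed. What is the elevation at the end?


elevation = 60 + 7 * 20 = 200 m

200 m


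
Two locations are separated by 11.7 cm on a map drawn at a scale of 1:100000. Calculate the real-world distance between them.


ground = 11.7 cm * 100000 / 100 = 11700.0 m = 11.7 km

11.7 km


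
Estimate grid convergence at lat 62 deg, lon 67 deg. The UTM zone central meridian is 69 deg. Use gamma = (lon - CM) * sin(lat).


gamma = (67 - 69) * sin(62) = -2 * 0.882948 = -1.766 degrees

-1.766 degrees


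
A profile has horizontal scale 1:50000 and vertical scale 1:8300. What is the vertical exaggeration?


VE = horizontal_scale / vertical_scale = 50000 / 8300 ≈ 6.0

6.0x


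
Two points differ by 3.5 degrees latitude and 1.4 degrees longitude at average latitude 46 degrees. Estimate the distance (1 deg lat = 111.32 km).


dlat_km = 3.5 * 111.32 = 389.62
dlon_km = 1.4 * 111.32 * cos(46) ≈ 108.261
dist = sqrt(389.62^2 + 108.261^2) ≈ 404.4 km

404.4 km


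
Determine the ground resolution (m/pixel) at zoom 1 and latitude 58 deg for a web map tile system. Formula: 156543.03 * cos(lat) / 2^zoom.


res = 156543.03 * cos(58) / 2^1 = 156543.03 * 0.52991926 / 2 = 41477.58 m/pixel

41477.58 m/pixel


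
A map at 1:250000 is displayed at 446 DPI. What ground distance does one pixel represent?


pixel_cm = 2.54 / 446 ≈ 0.005695 cm
ground = pixel_cm * 250000 / 100 = 2.54 * 250000 / (446 * 100) = 635000 / 44600 ≈ 14.24 m

14.24 m


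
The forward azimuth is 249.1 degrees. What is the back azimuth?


back azimuth = (249.1 + 180) mod 360 = 69.1 degrees

69.1 degrees


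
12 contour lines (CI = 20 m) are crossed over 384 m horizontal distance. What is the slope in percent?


elevation change = 12 * 20 = 240 m
slope = 240 / 384 * 100 = 62.5%

62.5%


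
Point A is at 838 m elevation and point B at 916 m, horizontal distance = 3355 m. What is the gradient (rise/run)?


gradient = (916 - 838) / 3355 = 78 / 3355 = 0.0232

0.0232


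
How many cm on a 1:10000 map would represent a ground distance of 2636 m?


map_cm = 2636 * 100 / 10000 = 26.36 cm

26.36 cm


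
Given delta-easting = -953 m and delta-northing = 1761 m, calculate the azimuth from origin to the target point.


az = atan2(-953, 1761) = -28.4 deg
adjusted to 0-360: 331.6 degrees

331.6 degrees


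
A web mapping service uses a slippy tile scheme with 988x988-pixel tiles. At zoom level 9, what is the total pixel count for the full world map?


tiles per axis = 2^9 = 512
total tiles = 512^2 = 262144
pixels per axis = 512 * 988 = 505856
total pixels = 505856^2 = 255890292736

255890292736 pixels


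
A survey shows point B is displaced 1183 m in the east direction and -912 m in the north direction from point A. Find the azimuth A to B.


az = atan2(1183, -912) = 127.6 deg
adjusted to 0-360: 127.6 degrees

127.6 degrees


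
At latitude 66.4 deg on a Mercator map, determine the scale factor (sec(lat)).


SF = 1 / cos(66.4) = 1 / 0.400349 = 2.498

2.498


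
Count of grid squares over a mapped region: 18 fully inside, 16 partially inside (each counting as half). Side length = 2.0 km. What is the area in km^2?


effective squares = 18 + 16 * 0.5 = 26.0
area = 26.0 * 4.0 = 104.0 km^2

104.0 km^2


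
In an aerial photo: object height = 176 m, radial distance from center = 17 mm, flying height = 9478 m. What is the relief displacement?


d = h * r / H = 176 * 17 / 9478 = 0.32 mm

0.32 mm


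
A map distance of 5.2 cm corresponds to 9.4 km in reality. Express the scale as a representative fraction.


ground = 9.4 km = 940000 cm; RF denominator = ground / map = 940000 / 5.2 ≈ 180769; RF = 1:180769

1:180769


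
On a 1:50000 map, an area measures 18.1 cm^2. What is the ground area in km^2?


ground_area = 18.1 * (50000/100)^2 = 4525000.0 m^2 = 4.525 km^2

4.525 km^2


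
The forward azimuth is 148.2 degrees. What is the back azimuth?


back azimuth = (148.2 + 180) mod 360 = 328.2 degrees

328.2 degrees


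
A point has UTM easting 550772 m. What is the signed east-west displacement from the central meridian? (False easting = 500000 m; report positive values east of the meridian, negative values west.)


displacement = 550772 - 500000 = 50772 m

50772 m


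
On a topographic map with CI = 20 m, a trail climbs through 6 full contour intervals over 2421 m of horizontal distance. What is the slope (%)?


elevation change = 6 * 20 = 120 m
slope = 120 / 2421 * 100 = 5.0%

5.0%


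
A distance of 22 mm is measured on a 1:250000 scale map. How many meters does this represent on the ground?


ground = 22 mm * 250000 / 1000 = 5500.0 m

5500.0 m


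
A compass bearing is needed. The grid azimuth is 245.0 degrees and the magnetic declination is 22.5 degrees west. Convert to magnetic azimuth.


magnetic azimuth = grid azimuth - declination (east +ve)
mag_az = 245.0 - -22.5 = 267.5 degrees

267.5 degrees


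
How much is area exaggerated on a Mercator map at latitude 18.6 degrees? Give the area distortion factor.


area_distortion = 1/cos^2(18.6) = 1.113

1.113


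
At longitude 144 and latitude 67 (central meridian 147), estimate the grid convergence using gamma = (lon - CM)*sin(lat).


gamma = (144 - 147) * sin(67) = -3 * 0.920505 = -2.762 degrees

-2.762 degrees


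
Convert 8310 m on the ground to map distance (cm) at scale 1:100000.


map_cm = 8310 * 100 / 100000 = 8.31 cm

8.31 cm


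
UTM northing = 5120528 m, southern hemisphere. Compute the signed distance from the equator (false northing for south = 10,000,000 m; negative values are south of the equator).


For southern: actual = 5120528 - 10000000 = -4879472 m

-4879472 m


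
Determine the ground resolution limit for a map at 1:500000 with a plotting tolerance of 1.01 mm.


ground = 1.01 mm * 500000 / 1000 = 505.0 m

505.0 m


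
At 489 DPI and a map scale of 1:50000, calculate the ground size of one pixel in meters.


pixel_cm = 2.54 / 489 ≈ 0.005194 cm
ground = pixel_cm * 50000 / 100 = 2.54 * 50000 / (489 * 100) = 127000 / 48900 ≈ 2.6 m

2.6 m


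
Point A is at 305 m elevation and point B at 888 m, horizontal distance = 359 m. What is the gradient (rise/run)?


gradient = (888 - 305) / 359 = 583 / 359 = 1.624

1.624


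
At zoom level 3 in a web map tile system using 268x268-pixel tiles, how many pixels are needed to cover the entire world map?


tiles per axis = 2^3 = 8
total tiles = 8^2 = 64
pixels per axis = 8 * 268 = 2144
total pixels = 2144^2 = 4596736

4596736 pixels


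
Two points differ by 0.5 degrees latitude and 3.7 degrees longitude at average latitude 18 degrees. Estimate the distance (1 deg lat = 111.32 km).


dlat_km = 0.5 * 111.32 = 55.66
dlon_km = 3.7 * 111.32 * cos(18) ≈ 391.725
dist = sqrt(55.66^2 + 391.725^2) ≈ 395.7 km

395.7 km


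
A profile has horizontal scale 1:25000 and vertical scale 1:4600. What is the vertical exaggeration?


VE = horizontal_scale / vertical_scale = 25000 / 4600 ≈ 5.4

5.4x


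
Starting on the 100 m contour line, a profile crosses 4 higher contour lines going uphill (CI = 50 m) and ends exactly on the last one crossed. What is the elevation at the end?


elevation = 100 + 4 * 50 = 300 m

300 m


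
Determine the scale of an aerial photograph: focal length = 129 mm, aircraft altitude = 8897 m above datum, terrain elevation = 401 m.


scale = f / (H - h) = 129 mm / 8496 m = 129 / 8496000 = 1:65860

1:65860


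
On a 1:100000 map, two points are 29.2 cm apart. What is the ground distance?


ground = 29.2 cm * 100000 / 100 = 29200.0 m = 29.2 km

29.2 km


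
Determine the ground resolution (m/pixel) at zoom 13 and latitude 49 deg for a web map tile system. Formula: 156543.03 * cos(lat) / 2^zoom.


res = 156543.03 * cos(49) / 2^13 = 156543.03 * 0.65605903 / 8192 = 12.54 m/pixel

12.54 m/pixel


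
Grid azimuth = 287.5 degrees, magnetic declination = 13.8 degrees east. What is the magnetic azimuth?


magnetic azimuth = grid azimuth - declination (east +ve)
mag_az = 287.5 - 13.8 = 273.7 degrees

273.7 degrees


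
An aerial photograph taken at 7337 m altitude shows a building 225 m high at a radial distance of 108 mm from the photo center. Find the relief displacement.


d = h * r / H = 225 * 108 / 7337 = 3.31 mm

3.31 mm


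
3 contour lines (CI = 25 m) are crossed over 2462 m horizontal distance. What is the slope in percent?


elevation change = 3 * 25 = 75 m
slope = 75 / 2462 * 100 = 3.0%

3.0%


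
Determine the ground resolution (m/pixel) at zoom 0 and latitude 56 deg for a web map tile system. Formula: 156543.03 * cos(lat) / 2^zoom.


res = 156543.03 * cos(56) / 2^0 = 156543.03 * 0.5591929 / 1 = 87537.75 m/pixel

87537.75 m/pixel


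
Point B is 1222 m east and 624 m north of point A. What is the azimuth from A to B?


az = atan2(1222, 624) = 62.9 deg
adjusted to 0-360: 62.9 degrees

62.9 degrees


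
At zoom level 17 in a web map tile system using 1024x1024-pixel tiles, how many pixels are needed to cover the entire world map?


tiles per axis = 2^17 = 131072
total tiles = 131072^2 = 17179869184
pixels per axis = 131072 * 1024 = 134217728
total pixels = 134217728^2 = 18014398509481984

18014398509481984 pixels


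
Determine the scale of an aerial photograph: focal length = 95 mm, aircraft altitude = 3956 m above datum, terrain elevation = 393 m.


scale = f / (H - h) = 95 mm / 3563 m = 95 / 3563000 = 1:37505

1:37505


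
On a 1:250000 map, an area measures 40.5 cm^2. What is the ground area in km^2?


ground_area = 40.5 * (250000/100)^2 = 253125000.0 m^2 = 253.125 km^2

253.125 km^2


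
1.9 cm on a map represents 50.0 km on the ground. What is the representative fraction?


ground = 50.0 km = 5000000 cm; RF denominator = ground / map = 5000000 / 1.9 ≈ 2631579; RF = 1:2631579

1:2631579


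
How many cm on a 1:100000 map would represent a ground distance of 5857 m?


map_cm = 5857 * 100 / 100000 = 5.857 cm ≈ 5.86 cm

5.86 cm


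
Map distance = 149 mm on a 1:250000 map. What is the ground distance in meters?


ground = 149 mm * 250000 / 1000 = 37250.0 m

37250.0 m


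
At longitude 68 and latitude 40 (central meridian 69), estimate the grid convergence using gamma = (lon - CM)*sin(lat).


gamma = (68 - 69) * sin(40) = -1 * 0.642788 = -0.643 degrees

-0.643 degrees


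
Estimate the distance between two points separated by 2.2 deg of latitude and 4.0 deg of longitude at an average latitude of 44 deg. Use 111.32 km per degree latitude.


dlat_km = 2.2 * 111.32 = 244.904
dlon_km = 4.0 * 111.32 * cos(44) ≈ 320.308
dist = sqrt(244.904^2 + 320.308^2) ≈ 403.2 km

403.2 km


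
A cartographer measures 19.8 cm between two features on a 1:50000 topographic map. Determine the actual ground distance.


ground = 19.8 cm * 50000 / 100 = 9900.0 m = 9.9 km

9.9 km


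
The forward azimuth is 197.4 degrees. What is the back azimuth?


back azimuth = (197.4 + 180) mod 360 = 17.4 degrees

17.4 degrees


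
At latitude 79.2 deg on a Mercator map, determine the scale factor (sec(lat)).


SF = 1 / cos(79.2) = 1 / 0.187381 = 5.337

5.337


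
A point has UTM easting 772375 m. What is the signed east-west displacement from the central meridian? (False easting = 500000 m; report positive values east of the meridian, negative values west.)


displacement = 772375 - 500000 = 272375 m

272375 m


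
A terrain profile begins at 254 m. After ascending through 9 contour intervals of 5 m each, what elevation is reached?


elevation = 254 + 9 * 5 = 299 m

299 m


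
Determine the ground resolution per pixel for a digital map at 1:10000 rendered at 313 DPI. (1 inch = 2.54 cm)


pixel_cm = 2.54 / 313 ≈ 0.008115 cm
ground = pixel_cm * 10000 / 100 = 2.54 * 10000 / (313 * 100) = 25400 / 31300 ≈ 0.81 m

0.81 m


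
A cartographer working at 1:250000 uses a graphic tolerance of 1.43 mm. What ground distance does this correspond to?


ground = 1.43 mm * 250000 / 1000 = 357.5 m

357.5 m


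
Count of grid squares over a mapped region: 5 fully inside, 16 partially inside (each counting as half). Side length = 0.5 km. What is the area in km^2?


effective squares = 5 + 16 * 0.5 = 13.0
area = 13.0 * 0.25 = 3.25 km^2

3.25 km^2
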